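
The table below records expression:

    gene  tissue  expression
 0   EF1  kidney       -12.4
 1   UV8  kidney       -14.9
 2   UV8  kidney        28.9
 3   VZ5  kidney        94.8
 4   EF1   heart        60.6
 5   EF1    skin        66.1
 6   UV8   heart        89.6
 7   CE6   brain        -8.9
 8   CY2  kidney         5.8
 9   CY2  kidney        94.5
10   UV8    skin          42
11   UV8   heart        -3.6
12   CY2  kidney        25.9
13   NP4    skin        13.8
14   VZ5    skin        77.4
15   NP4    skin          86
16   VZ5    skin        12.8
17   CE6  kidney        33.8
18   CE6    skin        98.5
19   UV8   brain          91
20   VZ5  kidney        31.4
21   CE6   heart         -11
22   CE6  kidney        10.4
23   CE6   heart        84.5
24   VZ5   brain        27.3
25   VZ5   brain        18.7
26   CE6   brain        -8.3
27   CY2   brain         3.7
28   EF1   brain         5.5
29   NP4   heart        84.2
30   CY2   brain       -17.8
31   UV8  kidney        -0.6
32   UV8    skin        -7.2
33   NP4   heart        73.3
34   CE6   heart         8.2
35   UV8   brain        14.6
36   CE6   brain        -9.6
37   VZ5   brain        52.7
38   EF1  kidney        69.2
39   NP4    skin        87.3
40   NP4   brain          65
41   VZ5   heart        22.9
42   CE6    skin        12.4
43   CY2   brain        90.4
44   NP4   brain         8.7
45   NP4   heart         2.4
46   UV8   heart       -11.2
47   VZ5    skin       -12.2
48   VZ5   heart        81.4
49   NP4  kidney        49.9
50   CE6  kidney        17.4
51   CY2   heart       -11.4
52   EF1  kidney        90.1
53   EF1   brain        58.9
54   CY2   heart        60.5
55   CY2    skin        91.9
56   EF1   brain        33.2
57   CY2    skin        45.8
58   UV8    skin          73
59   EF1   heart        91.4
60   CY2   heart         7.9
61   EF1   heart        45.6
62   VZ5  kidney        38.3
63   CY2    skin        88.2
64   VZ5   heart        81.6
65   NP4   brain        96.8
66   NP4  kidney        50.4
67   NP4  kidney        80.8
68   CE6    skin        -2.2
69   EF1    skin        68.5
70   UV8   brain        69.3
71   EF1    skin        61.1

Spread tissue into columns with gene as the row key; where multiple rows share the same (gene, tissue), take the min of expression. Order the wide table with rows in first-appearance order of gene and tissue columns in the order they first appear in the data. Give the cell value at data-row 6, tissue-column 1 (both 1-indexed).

49.9

With rows in first-appearance order of gene, row 6 is gene=NP4. tissue columns in first-appearance order: kidney, heart, skin, brain; column 1 is kidney.
Long rows with gene=NP4, tissue=kidney: min(49.9, 50.4, 80.8) = 49.9.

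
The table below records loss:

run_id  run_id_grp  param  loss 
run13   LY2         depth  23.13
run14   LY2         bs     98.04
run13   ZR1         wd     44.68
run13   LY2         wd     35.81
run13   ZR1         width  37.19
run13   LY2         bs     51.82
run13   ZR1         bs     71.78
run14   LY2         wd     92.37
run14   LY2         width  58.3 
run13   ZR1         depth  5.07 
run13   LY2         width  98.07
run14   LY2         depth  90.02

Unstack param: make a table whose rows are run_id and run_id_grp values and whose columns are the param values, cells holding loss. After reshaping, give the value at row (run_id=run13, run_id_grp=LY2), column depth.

23.13

Wide layout: rows indexed by run_id and run_id_grp, columns are the 4 distinct param values (depth, bs, wd, width).
Cell (run_id=run13, run_id_grp=LY2, param=depth) draws from the long row where run_id=run13, run_id_grp=LY2 and param=depth, which has loss=23.13.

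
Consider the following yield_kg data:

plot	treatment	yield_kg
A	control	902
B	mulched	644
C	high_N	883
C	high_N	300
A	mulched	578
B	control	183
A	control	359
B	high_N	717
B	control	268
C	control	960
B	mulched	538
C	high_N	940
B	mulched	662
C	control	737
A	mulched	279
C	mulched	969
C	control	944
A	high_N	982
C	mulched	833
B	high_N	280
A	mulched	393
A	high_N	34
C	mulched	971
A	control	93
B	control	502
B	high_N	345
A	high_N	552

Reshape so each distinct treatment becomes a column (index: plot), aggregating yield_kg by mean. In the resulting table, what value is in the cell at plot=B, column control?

317.67

Rows with plot=B and treatment=control: yield_kg values are 183, 268, 502.
(183 + 268 + 502) / 3 = 317.67.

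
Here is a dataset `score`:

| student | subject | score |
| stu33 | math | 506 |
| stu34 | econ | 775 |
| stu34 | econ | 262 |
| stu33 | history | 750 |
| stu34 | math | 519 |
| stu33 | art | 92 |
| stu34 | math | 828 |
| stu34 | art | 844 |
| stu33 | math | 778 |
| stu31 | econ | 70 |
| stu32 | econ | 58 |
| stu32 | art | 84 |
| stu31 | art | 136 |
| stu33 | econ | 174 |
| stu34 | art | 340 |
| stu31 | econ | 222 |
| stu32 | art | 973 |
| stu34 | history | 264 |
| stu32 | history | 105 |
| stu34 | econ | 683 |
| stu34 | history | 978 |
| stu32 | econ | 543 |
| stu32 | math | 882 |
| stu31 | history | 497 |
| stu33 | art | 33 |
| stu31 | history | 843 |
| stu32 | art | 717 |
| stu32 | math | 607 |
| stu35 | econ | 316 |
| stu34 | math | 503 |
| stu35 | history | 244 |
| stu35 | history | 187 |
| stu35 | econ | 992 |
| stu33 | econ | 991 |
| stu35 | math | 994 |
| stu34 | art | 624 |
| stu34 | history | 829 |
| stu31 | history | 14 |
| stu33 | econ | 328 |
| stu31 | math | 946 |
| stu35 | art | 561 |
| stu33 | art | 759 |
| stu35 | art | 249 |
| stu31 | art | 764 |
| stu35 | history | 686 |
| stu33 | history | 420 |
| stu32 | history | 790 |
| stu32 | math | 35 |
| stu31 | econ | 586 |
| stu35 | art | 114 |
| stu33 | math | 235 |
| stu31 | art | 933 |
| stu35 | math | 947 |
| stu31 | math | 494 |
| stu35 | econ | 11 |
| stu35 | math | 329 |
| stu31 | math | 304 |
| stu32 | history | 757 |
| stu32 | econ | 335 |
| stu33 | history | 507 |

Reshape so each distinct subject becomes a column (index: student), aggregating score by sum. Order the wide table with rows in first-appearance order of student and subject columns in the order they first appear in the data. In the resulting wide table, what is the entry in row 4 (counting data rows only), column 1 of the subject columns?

With rows in first-appearance order of student, row 4 is student=stu32. subject columns in first-appearance order: math, econ, history, art; column 1 is math.
Long rows with student=stu32, subject=math: 882 + 607 + 35 = 1524.

1524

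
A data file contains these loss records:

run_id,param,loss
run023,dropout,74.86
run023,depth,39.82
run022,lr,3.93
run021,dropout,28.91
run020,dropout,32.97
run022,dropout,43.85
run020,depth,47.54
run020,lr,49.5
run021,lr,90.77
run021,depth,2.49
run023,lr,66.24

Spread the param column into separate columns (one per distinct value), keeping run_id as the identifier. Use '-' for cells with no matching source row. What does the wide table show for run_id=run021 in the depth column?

2.49

The long row with run_id=run021, param=depth has loss=2.49.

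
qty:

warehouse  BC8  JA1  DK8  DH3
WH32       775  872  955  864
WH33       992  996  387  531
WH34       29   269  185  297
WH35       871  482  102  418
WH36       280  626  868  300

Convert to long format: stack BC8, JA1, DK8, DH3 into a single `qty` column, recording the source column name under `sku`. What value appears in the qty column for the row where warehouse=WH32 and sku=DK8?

955

Unpivoting turns each (warehouse, wide-column) pair into one long row.
The wide cell at row WH32, column DK8 holds 955, so the long row (WH32, DK8) has qty=955.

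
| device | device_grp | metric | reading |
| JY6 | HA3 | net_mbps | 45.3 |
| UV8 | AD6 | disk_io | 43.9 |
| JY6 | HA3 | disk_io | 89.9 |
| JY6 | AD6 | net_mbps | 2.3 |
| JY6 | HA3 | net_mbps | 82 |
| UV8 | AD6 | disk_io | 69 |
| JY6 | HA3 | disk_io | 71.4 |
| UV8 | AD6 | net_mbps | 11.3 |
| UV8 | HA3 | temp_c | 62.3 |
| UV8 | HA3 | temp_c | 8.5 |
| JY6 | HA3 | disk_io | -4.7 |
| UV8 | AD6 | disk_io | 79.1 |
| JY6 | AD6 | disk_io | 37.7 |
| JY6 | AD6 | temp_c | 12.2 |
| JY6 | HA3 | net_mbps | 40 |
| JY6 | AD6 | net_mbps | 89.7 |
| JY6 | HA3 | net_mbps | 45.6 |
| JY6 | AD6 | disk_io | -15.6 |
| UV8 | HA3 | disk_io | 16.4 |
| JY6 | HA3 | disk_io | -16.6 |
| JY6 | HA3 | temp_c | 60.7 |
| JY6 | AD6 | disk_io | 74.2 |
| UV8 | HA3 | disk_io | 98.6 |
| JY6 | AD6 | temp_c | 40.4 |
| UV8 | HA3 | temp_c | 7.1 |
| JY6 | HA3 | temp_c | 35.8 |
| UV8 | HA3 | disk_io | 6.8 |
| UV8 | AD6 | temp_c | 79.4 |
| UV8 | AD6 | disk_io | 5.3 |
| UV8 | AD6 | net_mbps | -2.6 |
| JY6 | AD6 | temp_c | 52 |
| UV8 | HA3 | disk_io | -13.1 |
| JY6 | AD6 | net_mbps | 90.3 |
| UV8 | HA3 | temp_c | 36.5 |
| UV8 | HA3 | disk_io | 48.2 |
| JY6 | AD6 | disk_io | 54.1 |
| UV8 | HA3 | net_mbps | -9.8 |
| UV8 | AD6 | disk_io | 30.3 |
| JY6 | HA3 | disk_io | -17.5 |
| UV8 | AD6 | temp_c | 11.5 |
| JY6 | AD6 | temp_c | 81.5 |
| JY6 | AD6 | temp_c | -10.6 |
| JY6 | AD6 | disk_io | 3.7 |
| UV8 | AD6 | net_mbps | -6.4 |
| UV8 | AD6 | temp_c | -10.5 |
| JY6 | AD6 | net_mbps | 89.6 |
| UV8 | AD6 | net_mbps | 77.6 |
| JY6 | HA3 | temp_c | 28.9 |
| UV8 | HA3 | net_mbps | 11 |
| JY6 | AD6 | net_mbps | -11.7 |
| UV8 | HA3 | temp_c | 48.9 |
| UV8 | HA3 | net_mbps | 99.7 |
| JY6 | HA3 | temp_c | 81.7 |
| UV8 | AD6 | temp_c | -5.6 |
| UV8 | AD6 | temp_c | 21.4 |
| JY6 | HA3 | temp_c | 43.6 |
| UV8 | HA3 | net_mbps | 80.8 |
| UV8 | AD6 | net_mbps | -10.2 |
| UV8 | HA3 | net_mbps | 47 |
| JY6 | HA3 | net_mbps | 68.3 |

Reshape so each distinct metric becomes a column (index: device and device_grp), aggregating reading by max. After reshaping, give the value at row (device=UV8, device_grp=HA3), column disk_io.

Rows with device=UV8, device_grp=HA3 and metric=disk_io: reading values are 16.4, 98.6, 6.8, -13.1, 48.2.
max(16.4, 98.6, 6.8, -13.1, 48.2) = 98.6.

98.6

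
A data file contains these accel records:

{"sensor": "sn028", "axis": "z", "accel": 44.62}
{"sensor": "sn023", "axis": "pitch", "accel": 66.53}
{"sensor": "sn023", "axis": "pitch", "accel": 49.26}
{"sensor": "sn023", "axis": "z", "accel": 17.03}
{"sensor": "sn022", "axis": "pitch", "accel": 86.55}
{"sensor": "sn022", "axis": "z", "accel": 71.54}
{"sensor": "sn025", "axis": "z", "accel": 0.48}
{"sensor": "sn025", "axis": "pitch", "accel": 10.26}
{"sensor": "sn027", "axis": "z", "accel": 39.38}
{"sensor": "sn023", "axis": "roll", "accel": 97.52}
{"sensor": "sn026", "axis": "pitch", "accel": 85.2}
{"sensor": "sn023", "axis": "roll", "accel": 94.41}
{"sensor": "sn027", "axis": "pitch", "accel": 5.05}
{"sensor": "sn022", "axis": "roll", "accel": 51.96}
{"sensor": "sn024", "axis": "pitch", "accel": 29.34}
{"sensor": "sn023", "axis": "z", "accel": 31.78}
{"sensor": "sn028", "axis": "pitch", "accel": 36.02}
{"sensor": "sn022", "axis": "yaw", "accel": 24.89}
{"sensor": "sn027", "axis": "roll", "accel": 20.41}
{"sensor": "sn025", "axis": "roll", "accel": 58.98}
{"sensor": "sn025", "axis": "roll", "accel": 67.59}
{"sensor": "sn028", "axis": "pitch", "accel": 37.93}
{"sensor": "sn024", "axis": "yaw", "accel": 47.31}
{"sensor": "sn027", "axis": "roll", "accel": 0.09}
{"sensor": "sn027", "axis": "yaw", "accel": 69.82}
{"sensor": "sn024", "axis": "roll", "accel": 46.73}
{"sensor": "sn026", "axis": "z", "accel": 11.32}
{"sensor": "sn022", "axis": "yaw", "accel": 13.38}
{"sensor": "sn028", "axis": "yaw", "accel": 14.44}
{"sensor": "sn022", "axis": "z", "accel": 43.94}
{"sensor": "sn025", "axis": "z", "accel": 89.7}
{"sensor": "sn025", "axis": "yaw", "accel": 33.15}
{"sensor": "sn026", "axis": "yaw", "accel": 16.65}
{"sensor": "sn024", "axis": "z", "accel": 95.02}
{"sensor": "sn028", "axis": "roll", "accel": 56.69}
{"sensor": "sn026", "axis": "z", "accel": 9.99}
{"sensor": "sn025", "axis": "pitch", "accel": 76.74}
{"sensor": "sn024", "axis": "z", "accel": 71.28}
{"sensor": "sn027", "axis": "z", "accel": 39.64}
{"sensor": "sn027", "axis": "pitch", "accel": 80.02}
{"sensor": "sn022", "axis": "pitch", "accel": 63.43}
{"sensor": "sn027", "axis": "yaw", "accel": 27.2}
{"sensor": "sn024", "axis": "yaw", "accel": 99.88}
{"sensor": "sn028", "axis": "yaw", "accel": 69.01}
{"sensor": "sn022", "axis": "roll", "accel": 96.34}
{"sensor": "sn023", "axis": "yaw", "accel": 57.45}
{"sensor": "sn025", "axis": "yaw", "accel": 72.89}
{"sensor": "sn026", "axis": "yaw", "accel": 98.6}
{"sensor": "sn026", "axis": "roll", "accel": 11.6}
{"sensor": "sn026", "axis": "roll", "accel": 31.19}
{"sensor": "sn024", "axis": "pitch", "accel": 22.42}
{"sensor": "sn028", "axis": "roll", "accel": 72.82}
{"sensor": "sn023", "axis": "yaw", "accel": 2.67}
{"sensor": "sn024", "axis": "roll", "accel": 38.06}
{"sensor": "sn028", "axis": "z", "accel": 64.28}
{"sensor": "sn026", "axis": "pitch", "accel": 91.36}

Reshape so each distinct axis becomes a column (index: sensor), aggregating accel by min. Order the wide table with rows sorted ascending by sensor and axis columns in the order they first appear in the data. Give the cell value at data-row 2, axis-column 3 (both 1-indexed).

94.41

With rows sorted ascending by sensor, row 2 is sensor=sn023. axis columns in first-appearance order: z, pitch, roll, yaw; column 3 is roll.
Long rows with sensor=sn023, axis=roll: min(97.52, 94.41) = 94.41.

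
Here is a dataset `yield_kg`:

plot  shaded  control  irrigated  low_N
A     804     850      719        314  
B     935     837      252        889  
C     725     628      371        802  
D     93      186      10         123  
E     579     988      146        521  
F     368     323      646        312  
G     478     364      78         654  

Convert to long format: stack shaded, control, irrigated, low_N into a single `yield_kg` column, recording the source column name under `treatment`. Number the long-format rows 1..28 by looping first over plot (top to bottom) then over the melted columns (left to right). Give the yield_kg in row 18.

28 rows total (7 × 4). Row 18: index ⌊(18-1)/4⌋ = 4 into plot → E; (18-1) mod 4 = 1 into the melted columns → control.
So row 18 is (E, control, 988); yield_kg = 988.

988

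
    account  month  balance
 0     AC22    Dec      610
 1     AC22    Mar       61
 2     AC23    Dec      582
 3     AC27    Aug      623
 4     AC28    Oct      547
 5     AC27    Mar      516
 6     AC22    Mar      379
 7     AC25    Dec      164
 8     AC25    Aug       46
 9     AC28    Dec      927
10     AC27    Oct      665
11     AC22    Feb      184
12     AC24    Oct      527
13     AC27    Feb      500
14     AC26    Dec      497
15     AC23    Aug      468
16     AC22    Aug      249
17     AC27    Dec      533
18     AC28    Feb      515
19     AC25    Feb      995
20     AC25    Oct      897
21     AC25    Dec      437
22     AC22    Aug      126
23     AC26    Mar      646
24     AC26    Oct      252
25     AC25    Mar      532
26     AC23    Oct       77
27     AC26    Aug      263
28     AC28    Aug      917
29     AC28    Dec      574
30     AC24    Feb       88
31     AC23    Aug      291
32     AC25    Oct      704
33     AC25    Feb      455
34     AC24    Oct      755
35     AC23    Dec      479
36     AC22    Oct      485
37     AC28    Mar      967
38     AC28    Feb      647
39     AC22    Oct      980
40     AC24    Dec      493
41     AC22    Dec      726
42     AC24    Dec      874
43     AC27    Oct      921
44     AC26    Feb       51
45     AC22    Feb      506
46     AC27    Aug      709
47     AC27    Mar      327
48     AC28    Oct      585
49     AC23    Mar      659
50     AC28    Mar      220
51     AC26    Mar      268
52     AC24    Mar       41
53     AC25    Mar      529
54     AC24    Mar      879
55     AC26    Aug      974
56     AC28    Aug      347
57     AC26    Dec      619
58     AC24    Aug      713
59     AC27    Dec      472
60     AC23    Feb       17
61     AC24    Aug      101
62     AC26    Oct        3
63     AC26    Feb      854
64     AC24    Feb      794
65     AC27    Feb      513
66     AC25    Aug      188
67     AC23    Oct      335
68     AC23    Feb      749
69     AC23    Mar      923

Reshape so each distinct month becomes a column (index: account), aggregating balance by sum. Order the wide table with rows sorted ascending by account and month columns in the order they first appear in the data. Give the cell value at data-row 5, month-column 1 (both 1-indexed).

With rows sorted ascending by account, row 5 is account=AC26. month columns in first-appearance order: Dec, Mar, Aug, Oct, Feb; column 1 is Dec.
Long rows with account=AC26, month=Dec: 497 + 619 = 1116.

1116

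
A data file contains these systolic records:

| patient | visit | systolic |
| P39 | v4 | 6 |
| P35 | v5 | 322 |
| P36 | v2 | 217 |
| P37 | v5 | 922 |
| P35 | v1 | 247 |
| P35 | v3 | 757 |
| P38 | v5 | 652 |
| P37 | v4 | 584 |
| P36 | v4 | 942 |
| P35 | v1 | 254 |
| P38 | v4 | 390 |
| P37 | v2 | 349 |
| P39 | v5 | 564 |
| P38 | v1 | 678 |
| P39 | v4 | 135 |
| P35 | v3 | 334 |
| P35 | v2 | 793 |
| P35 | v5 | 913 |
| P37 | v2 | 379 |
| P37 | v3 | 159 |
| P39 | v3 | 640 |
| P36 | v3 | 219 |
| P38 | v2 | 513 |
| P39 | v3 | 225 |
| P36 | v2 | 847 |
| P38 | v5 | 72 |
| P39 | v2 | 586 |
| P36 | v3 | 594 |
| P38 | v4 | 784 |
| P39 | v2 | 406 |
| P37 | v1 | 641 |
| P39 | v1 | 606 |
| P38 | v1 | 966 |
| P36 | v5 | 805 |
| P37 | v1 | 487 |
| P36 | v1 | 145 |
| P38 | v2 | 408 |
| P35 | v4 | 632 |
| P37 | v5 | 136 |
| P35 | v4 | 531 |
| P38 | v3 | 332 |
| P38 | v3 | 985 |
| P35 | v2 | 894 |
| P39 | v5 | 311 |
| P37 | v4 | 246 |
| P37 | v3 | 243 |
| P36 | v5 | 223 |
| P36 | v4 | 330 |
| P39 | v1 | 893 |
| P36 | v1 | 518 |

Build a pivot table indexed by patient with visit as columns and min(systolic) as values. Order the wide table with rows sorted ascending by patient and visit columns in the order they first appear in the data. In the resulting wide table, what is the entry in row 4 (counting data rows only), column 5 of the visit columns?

332

With rows sorted ascending by patient, row 4 is patient=P38. visit columns in first-appearance order: v4, v5, v2, v1, v3; column 5 is v3.
Long rows with patient=P38, visit=v3: min(332, 985) = 332.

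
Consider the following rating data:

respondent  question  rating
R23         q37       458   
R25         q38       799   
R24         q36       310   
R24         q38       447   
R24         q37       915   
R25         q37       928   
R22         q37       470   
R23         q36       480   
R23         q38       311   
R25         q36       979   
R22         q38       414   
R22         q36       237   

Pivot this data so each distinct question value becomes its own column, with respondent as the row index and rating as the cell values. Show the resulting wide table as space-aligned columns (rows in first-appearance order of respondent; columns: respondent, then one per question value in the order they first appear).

respondent  q37  q38  q36
R23         458  311  480
R25         928  799  979
R24         915  447  310
R22         470  414  237

Columns: respondent plus the 3 distinct question values (q37, q38, q36).
For example, row R23 column q37 takes rating=458 from the long row (R23, q37).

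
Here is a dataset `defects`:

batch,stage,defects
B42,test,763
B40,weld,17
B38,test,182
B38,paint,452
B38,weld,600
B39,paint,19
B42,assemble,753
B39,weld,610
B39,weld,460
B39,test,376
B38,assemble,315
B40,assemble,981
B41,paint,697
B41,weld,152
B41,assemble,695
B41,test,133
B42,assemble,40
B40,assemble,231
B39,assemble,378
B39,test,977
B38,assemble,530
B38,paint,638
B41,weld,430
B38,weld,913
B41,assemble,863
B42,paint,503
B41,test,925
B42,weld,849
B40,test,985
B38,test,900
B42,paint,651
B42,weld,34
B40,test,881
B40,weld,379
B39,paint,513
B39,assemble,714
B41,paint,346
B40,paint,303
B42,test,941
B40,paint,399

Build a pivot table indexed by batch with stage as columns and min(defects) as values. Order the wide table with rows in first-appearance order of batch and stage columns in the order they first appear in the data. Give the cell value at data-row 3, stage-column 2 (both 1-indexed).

With rows in first-appearance order of batch, row 3 is batch=B38. stage columns in first-appearance order: test, weld, paint, assemble; column 2 is weld.
Long rows with batch=B38, stage=weld: min(600, 913) = 600.

600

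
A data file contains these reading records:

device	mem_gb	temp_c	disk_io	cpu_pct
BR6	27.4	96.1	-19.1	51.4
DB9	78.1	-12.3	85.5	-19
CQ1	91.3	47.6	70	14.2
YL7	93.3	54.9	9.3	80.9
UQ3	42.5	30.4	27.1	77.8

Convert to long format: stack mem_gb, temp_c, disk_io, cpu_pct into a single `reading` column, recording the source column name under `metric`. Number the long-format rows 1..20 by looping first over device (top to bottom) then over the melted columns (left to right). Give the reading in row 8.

20 rows total (5 × 4). Row 8: index ⌊(8-1)/4⌋ = 1 into device → DB9; (8-1) mod 4 = 3 into the melted columns → cpu_pct.
So row 8 is (DB9, cpu_pct, -19); reading = -19.

-19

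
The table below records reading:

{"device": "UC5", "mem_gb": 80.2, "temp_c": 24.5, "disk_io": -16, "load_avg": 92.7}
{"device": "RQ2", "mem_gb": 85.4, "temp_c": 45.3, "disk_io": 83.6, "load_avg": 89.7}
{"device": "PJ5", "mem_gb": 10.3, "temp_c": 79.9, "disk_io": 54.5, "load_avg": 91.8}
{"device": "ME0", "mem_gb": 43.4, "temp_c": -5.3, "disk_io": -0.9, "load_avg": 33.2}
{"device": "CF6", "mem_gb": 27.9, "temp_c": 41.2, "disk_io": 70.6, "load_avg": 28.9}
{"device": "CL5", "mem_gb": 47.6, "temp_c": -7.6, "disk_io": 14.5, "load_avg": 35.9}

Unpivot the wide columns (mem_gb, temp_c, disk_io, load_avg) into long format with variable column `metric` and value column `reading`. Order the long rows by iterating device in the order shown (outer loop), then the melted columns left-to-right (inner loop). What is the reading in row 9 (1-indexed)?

10.3

24 rows total (6 × 4). Row 9: index ⌊(9-1)/4⌋ = 2 into device → PJ5; (9-1) mod 4 = 0 into the melted columns → mem_gb.
So row 9 is (PJ5, mem_gb, 10.3); reading = 10.3.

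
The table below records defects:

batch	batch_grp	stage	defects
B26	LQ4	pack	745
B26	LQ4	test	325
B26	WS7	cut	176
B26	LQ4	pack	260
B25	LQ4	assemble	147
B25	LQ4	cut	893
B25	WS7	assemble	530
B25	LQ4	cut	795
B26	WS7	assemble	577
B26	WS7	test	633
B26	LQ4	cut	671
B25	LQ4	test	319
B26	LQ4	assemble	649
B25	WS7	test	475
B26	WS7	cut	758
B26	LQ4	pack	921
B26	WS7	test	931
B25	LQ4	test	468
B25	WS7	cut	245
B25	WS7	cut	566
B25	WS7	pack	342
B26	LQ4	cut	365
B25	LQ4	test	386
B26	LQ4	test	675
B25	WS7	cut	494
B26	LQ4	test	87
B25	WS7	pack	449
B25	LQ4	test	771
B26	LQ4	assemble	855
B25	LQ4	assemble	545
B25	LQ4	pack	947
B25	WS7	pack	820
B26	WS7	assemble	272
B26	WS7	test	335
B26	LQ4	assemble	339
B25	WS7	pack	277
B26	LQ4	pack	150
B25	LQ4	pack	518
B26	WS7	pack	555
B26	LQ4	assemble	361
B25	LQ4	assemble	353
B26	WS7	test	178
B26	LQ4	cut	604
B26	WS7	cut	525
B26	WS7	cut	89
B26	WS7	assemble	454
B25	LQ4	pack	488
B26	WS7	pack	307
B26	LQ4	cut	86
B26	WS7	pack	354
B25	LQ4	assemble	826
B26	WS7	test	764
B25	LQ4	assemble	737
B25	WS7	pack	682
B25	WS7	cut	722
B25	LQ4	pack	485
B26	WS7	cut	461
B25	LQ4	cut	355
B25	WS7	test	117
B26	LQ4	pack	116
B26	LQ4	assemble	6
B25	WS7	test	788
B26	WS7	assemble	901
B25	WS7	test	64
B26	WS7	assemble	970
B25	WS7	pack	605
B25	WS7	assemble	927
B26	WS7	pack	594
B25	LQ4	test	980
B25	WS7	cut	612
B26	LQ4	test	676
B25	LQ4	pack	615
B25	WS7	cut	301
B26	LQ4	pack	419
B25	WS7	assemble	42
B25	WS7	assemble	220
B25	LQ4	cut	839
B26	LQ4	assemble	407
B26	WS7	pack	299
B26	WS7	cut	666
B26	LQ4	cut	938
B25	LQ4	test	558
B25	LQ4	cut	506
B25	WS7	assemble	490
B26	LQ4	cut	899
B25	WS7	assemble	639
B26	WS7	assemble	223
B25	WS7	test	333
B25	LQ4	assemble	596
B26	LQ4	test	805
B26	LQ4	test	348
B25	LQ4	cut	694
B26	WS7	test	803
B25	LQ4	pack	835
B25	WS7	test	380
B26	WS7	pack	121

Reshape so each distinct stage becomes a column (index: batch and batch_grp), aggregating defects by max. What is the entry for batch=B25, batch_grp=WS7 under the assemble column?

Rows with batch=B25, batch_grp=WS7 and stage=assemble: defects values are 530, 927, 42, 220, 490, 639.
max(530, 927, 42, 220, 490, 639) = 927.

927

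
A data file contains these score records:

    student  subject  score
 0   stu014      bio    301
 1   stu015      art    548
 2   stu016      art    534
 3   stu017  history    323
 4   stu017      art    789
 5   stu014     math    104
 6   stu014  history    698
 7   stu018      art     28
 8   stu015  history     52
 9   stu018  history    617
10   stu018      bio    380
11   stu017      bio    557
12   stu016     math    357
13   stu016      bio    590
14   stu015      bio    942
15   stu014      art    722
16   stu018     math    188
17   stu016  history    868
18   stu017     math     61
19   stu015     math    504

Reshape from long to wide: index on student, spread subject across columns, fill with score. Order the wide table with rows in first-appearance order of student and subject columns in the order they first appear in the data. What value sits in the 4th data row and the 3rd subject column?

With rows in first-appearance order of student, row 4 is student=stu017. subject columns in first-appearance order: bio, art, history, math; column 3 is history.
Long rows with student=stu017, subject=history: score = 323.

323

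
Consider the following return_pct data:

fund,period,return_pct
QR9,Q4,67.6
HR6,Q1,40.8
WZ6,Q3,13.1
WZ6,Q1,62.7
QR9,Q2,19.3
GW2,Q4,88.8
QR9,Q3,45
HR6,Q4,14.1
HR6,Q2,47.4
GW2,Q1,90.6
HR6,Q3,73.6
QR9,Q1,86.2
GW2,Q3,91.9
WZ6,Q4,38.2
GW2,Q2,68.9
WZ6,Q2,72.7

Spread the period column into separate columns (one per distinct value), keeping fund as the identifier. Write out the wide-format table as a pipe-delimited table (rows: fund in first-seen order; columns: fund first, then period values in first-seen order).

Columns: fund plus the 4 distinct period values (Q4, Q1, Q3, Q2).
For example, row QR9 column Q4 takes return_pct=67.6 from the long row (QR9, Q4).

| fund | Q4 | Q1 | Q3 | Q2 |
| QR9 | 67.6 | 86.2 | 45 | 19.3 |
| HR6 | 14.1 | 40.8 | 73.6 | 47.4 |
| WZ6 | 38.2 | 62.7 | 13.1 | 72.7 |
| GW2 | 88.8 | 90.6 | 91.9 | 68.9 |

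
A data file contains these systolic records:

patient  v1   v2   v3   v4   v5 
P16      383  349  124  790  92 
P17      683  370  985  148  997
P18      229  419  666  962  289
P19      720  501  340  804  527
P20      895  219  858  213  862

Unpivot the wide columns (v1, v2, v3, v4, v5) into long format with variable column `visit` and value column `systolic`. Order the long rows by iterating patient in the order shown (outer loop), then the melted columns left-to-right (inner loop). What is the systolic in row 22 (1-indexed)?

219

25 rows total (5 × 5). Row 22: index ⌊(22-1)/5⌋ = 4 into patient → P20; (22-1) mod 5 = 1 into the melted columns → v2.
So row 22 is (P20, v2, 219); systolic = 219.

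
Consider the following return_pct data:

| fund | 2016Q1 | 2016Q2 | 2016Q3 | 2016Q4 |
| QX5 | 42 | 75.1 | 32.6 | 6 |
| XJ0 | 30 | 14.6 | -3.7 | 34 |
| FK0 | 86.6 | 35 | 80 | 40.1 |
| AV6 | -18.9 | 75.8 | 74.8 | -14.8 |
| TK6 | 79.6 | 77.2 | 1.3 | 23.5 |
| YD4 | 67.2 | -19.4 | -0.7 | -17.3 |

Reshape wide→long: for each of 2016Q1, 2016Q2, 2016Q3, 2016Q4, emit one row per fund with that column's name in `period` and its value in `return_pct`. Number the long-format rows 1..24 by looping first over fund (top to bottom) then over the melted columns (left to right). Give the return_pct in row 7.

-3.7

24 rows total (6 × 4). Row 7: index ⌊(7-1)/4⌋ = 1 into fund → XJ0; (7-1) mod 4 = 2 into the melted columns → 2016Q3.
So row 7 is (XJ0, 2016Q3, -3.7); return_pct = -3.7.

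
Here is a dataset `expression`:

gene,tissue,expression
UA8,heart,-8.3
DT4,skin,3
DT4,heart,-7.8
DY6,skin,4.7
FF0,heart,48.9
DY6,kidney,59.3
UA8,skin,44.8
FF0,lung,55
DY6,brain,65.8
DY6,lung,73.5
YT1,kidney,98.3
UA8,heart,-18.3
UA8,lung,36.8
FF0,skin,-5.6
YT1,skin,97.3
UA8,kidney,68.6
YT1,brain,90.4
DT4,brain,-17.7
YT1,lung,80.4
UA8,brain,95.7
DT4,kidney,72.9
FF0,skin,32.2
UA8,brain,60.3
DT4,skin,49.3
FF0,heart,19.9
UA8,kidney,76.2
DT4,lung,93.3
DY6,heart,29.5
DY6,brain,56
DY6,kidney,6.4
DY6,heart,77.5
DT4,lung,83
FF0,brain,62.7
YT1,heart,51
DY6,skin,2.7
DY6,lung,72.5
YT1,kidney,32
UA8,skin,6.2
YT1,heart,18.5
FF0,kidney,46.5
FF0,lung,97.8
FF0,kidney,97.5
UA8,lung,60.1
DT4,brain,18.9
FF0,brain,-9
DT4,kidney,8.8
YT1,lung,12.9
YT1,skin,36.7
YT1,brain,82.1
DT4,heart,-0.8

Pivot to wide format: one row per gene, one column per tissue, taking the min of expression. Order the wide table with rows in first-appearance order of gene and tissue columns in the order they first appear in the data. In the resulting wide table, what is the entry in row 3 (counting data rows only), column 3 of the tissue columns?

With rows in first-appearance order of gene, row 3 is gene=DY6. tissue columns in first-appearance order: heart, skin, kidney, lung, brain; column 3 is kidney.
Long rows with gene=DY6, tissue=kidney: min(59.3, 6.4) = 6.4.

6.4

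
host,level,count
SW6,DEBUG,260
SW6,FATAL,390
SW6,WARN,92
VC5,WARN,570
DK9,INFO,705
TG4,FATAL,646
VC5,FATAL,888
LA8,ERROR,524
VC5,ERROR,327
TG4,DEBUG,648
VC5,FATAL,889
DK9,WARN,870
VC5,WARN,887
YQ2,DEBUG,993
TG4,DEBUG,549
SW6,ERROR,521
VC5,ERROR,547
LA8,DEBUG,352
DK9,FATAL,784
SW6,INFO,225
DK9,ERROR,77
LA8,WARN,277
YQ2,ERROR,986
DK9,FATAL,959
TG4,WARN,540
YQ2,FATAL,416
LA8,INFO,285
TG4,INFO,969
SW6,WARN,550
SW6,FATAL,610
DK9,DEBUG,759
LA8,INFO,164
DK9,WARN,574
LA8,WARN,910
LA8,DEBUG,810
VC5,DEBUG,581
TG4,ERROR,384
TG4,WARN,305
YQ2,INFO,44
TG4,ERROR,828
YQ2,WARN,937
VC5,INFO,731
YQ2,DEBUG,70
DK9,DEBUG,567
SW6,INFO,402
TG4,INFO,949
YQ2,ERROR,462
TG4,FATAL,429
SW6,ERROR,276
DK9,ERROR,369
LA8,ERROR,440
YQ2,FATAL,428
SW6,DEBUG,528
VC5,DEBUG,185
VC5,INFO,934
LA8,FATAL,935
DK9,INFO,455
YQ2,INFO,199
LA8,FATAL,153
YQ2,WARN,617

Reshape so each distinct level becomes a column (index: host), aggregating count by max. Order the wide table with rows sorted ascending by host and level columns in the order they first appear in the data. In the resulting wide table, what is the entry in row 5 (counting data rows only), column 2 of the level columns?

With rows sorted ascending by host, row 5 is host=VC5. level columns in first-appearance order: DEBUG, FATAL, WARN, INFO, ERROR; column 2 is FATAL.
Long rows with host=VC5, level=FATAL: max(888, 889) = 889.

889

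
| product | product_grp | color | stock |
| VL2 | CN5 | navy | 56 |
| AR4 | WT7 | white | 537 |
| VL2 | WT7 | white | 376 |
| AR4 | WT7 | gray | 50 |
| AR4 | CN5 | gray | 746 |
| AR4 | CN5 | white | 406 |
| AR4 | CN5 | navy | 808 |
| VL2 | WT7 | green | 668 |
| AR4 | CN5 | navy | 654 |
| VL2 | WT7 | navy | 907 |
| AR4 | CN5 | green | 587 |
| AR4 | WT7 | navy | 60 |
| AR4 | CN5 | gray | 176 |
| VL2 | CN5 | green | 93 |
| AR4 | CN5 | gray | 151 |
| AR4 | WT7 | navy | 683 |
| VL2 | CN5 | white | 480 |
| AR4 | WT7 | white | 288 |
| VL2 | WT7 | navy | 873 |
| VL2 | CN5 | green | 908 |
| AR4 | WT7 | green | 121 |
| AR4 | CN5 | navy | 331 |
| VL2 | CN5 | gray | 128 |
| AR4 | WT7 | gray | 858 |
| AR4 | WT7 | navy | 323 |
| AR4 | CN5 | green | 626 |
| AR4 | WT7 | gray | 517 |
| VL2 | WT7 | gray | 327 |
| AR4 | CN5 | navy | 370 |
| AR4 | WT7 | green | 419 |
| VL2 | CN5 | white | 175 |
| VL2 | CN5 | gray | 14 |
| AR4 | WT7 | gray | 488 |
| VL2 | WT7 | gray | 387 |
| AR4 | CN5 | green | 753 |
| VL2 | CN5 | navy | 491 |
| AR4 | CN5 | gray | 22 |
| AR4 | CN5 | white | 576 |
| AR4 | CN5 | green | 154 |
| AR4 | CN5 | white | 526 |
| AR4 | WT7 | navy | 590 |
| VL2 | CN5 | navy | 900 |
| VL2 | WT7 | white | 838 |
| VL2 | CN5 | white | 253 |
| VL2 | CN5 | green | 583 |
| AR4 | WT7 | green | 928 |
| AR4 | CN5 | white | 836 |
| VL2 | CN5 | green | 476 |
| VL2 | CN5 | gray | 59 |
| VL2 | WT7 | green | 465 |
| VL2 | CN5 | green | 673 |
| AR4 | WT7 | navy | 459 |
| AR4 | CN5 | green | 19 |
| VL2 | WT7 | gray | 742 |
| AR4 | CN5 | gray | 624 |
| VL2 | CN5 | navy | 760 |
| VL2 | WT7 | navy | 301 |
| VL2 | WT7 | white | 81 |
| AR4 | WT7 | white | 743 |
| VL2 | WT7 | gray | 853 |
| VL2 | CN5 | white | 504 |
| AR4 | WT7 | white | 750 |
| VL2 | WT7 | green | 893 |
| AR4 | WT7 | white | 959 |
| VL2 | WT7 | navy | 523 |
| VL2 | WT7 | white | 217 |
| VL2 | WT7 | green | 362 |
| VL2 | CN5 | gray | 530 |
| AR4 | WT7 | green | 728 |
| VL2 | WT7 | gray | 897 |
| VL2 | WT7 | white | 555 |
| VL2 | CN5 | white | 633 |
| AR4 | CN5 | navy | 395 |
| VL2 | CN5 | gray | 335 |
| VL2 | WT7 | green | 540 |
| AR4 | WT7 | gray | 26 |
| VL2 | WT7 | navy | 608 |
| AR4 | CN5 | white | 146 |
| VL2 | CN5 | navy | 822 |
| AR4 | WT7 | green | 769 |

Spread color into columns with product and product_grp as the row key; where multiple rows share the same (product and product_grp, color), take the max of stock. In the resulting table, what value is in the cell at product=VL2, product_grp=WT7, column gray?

897

Rows with product=VL2, product_grp=WT7 and color=gray: stock values are 327, 387, 742, 853, 897.
max(327, 387, 742, 853, 897) = 897.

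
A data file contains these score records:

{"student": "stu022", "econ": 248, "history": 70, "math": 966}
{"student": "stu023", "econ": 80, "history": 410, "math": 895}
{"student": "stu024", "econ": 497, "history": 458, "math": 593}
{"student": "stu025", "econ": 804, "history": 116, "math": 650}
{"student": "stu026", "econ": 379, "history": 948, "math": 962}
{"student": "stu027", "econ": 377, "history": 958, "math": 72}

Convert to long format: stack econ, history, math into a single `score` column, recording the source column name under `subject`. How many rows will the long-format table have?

18

6 student values × 3 melted columns = 18 rows.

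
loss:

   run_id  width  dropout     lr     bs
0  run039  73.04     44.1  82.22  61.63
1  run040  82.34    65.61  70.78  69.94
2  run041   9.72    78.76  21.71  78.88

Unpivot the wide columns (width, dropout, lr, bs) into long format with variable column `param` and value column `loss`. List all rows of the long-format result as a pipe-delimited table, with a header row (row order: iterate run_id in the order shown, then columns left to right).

| run_id | param | loss |
| run039 | width | 73.04 |
| run039 | dropout | 44.1 |
| run039 | lr | 82.22 |
| run039 | bs | 61.63 |
| run040 | width | 82.34 |
| run040 | dropout | 65.61 |
| run040 | lr | 70.78 |
| run040 | bs | 69.94 |
| run041 | width | 9.72 |
| run041 | dropout | 78.76 |
| run041 | lr | 21.71 |
| run041 | bs | 78.88 |

Each (run_id, column) pair becomes one row: 3 × 4 = 12 rows.
For example, (run039, width) → loss=73.04.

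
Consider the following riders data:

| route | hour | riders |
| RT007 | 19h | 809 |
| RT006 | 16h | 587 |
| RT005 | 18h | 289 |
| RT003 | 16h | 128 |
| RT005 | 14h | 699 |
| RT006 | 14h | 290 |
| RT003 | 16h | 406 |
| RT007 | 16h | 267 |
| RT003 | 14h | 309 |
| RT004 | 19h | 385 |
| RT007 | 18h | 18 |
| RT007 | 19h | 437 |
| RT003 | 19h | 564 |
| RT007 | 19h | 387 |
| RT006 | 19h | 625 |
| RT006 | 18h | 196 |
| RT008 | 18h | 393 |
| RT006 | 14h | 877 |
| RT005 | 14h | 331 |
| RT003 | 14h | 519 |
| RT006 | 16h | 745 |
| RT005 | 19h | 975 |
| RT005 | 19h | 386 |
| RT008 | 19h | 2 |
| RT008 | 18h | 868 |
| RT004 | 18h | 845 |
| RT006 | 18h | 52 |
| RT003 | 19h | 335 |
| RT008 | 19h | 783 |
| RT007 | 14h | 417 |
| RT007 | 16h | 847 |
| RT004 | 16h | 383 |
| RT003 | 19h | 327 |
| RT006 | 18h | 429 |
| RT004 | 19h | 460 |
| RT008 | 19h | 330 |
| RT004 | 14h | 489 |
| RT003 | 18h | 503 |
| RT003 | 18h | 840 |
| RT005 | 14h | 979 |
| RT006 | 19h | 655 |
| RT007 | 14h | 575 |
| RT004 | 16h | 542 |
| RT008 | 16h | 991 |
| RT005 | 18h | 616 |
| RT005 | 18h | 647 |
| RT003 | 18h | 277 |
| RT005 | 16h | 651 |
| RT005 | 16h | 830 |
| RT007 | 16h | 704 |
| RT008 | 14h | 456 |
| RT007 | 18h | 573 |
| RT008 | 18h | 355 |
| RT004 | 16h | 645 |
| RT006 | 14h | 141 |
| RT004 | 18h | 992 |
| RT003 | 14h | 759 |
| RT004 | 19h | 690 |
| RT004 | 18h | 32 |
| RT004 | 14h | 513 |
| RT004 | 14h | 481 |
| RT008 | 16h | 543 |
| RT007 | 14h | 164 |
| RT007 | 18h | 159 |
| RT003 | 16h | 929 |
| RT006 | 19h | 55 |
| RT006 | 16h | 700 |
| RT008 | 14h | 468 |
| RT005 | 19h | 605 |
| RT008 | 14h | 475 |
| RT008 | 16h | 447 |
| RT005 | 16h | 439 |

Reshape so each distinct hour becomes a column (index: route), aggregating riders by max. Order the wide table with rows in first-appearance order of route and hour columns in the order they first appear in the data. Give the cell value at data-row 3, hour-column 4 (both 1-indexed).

With rows in first-appearance order of route, row 3 is route=RT005. hour columns in first-appearance order: 19h, 16h, 18h, 14h; column 4 is 14h.
Long rows with route=RT005, hour=14h: max(699, 331, 979) = 979.

979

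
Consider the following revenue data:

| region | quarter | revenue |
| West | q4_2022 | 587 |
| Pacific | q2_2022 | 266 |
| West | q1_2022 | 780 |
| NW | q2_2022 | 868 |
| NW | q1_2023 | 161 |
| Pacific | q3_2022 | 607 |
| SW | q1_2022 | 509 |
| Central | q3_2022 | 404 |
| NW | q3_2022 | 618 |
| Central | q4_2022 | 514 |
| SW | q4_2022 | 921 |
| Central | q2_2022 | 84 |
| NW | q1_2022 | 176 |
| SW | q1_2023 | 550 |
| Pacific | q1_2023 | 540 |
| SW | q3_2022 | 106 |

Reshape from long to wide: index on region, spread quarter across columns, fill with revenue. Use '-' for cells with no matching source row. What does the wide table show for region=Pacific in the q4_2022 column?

No long-format row has region=Pacific and quarter=q4_2022, so the cell is -.

-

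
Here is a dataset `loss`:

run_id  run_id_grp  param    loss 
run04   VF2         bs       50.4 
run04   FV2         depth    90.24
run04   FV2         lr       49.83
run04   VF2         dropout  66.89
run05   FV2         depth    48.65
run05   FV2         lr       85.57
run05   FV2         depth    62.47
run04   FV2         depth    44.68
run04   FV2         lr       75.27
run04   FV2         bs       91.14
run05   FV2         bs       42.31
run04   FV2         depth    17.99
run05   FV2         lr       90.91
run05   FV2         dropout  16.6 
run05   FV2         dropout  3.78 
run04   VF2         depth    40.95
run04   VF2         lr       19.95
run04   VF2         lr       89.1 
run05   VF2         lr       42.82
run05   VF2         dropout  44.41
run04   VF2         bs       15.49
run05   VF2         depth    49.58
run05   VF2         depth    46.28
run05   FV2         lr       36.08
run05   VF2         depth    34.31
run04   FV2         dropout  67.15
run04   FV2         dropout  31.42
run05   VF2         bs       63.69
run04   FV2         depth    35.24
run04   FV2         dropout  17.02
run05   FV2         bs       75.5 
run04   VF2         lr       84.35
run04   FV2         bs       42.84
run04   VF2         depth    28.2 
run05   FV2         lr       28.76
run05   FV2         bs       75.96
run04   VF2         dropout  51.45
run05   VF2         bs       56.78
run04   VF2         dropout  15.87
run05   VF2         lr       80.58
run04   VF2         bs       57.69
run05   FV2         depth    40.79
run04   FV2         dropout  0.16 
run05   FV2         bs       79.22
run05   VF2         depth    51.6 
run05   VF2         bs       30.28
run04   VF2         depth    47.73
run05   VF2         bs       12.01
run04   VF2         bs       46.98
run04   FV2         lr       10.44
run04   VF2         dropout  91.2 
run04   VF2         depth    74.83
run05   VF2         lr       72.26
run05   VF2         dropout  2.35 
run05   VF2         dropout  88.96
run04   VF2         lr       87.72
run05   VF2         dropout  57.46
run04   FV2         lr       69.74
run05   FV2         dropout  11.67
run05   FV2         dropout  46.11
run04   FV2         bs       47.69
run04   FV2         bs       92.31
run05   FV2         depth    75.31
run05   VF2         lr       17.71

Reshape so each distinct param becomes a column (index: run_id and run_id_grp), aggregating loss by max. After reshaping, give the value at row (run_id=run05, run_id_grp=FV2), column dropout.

Rows with run_id=run05, run_id_grp=FV2 and param=dropout: loss values are 16.6, 3.78, 11.67, 46.11.
max(16.6, 3.78, 11.67, 46.11) = 46.11.

46.11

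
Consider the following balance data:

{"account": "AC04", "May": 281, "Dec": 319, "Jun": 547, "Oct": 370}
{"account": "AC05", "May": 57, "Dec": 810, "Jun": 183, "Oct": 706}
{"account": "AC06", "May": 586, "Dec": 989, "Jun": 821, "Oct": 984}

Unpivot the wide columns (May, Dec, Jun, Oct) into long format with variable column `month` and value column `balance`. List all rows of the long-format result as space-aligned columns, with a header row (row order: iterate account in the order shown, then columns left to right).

Each (account, column) pair becomes one row: 3 × 4 = 12 rows.
For example, (AC04, May) → balance=281.

account  month  balance
AC04     May    281    
AC04     Dec    319    
AC04     Jun    547    
AC04     Oct    370    
AC05     May    57     
AC05     Dec    810    
AC05     Jun    183    
AC05     Oct    706    
AC06     May    586    
AC06     Dec    989    
AC06     Jun    821    
AC06     Oct    984    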